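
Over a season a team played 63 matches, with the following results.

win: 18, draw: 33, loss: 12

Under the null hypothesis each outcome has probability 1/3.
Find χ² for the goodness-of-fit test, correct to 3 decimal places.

Under H₀ each category has probability 1/3, so each expected count is 63/3 = 21.
win: (18 − 21)²/21 = 9/21 = 0.4286
draw: (33 − 21)²/21 = 144/21 = 6.8571
loss: (12 − 21)²/21 = 81/21 = 3.8571
Sum = 11.143

11.143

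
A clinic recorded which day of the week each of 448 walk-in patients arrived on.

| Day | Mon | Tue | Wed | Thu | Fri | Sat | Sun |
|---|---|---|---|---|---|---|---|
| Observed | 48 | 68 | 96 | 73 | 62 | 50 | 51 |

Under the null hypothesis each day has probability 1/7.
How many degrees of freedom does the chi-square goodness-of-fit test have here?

6

There are k = 7 categories and no parameters were estimated from the data, so df = 7 − 1 = 6.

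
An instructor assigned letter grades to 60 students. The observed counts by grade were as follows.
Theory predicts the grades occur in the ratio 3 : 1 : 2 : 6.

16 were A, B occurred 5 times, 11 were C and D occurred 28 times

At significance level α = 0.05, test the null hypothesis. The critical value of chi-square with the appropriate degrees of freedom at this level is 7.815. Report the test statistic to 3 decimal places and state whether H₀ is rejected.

0.300; do not reject

Ratio total = 12. Expected counts: 60×3/12 = 15, 60×1/12 = 5, 60×2/12 = 10, 60×6/12 = 30.
A: (16 − 15)²/15 = 1/15 = 0.0667
B: (5 − 5)²/5 = 0/5 = 0.0000
C: (11 − 10)²/10 = 1/10 = 0.1000
D: (28 − 30)²/30 = 4/30 = 0.1333
Sum = 0.300
df = 3. Since 0.300 < 7.815, we do not reject H₀.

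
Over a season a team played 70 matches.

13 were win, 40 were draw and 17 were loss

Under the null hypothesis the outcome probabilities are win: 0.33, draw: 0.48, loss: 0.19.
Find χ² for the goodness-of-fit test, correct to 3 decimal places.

6.664

Expected counts E_i = n·p_i: 70×0.33 = 23.1, 70×0.48 = 33.6, 70×0.19 = 13.3.
cat         O        E   (O−E)²/E
win        13     23.1     4.4160
draw       40     33.6     1.2190
loss       17     13.3     1.0293
Sum = 6.664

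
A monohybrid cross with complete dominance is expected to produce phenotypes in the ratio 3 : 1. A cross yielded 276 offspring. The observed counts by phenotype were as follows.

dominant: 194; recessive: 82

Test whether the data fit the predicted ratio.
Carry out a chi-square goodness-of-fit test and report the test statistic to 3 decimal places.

3.266

Ratio total = 4. Expected counts: 276×3/4 = 207, 276×1/4 = 69.
χ² = (194−207)²/207 + (82−69)²/69
   = 0.8164 + 2.4493
Sum = 3.266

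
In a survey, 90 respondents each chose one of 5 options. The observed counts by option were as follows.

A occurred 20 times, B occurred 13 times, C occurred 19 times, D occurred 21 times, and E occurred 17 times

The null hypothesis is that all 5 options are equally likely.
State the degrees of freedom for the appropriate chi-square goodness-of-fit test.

There are k = 5 categories and no parameters were estimated from the data, so df = 5 − 1 = 4.

4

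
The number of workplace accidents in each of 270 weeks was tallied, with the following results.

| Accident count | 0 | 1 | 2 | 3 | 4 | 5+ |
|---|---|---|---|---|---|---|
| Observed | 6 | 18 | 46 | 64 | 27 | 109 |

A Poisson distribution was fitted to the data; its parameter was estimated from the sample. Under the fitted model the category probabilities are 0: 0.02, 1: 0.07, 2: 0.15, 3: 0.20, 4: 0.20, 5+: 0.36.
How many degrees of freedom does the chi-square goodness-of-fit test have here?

There are k = 6 categories and 1 parameter estimated from the data, so df = 6 − 1 − 1 = 4.

4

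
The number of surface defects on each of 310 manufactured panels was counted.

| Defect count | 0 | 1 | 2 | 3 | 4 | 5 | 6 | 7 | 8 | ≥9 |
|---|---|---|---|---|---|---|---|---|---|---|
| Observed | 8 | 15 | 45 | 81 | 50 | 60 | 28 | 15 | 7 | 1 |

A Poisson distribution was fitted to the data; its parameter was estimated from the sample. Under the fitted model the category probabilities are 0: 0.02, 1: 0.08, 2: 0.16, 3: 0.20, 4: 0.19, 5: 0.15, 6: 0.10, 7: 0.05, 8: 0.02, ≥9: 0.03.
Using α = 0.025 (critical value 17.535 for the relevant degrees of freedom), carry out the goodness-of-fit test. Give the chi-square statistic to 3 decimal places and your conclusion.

Expected counts E_i = n·p_i: 310×0.02 = 6.2, 310×0.08 = 24.8, 310×0.16 = 49.6, 310×0.20 = 62, 310×0.19 = 58.9, 310×0.15 = 46.5, 310×0.10 = 31, 310×0.05 = 15.5, 310×0.02 = 6.2, 310×0.03 = 9.3.
cat         O        E   (O−E)²/E
0           8      6.2     0.5226
1          15     24.8     3.8726
2          45     49.6     0.4266
3          81       62     5.8226
4          50     58.9     1.3448
5          60     46.5     3.9194
6          28       31     0.2903
7          15     15.5     0.0161
8           7      6.2     0.1032
≥9          1      9.3     7.4075
Sum = 23.726
df = 8. Since 23.726 > 17.535, we reject H₀.

23.726; reject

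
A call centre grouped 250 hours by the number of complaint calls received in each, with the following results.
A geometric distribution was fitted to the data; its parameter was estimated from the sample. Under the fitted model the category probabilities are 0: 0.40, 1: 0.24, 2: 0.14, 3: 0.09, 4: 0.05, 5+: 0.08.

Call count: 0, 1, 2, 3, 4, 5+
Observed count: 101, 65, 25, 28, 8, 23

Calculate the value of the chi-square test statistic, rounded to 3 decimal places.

6.698

Expected counts E_i = n·p_i: 250×0.40 = 100, 250×0.24 = 60, 250×0.14 = 35, 250×0.09 = 22.5, 250×0.05 = 12.5, 250×0.08 = 20.
0: (101 − 100)²/100 = 1/100 = 0.0100
1: (65 − 60)²/60 = 25/60 = 0.4167
2: (25 − 35)²/35 = 100/35 = 2.8571
3: (28 − 22.5)²/22.5 = 30.25/22.5 = 1.3444
4: (8 − 12.5)²/12.5 = 20.25/12.5 = 1.6200
5+: (23 − 20)²/20 = 9/20 = 0.4500
Sum = 6.698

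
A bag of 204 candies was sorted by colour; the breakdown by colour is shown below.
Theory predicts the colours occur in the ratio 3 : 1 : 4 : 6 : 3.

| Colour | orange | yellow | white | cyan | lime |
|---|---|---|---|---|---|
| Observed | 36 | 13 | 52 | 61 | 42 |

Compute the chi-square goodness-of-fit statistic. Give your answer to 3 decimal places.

3.097

Ratio total = 17. Expected counts: 204×3/17 = 36, 204×1/17 = 12, 204×4/17 = 48, 204×6/17 = 72, 204×3/17 = 36.
orange: (36 − 36)²/36 = 0/36 = 0.0000
yellow: (13 − 12)²/12 = 1/12 = 0.0833
white: (52 − 48)²/48 = 16/48 = 0.3333
cyan: (61 − 72)²/72 = 121/72 = 1.6806
lime: (42 − 36)²/36 = 36/36 = 1.0000
Sum = 3.097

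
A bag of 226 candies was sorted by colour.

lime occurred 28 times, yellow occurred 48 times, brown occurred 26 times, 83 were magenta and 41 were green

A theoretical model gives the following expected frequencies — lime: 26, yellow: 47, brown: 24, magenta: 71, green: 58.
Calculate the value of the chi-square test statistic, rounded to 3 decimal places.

7.353

cat          O        E   (O−E)²/E
lime        28       26     0.1538
yellow      48       47     0.0213
brown       26       24     0.1667
magenta     83       71     2.0282
green       41       58     4.9828
Sum = 7.353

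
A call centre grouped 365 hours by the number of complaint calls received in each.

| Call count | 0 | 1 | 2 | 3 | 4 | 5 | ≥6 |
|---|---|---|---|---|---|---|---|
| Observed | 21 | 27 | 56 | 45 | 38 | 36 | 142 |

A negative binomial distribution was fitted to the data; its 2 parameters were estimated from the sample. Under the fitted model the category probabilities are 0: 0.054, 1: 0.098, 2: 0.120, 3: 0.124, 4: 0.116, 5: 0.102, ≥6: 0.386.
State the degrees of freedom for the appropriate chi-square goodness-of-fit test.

4

There are k = 7 categories and 2 parameters estimated from the data, so df = 7 − 1 − 2 = 4.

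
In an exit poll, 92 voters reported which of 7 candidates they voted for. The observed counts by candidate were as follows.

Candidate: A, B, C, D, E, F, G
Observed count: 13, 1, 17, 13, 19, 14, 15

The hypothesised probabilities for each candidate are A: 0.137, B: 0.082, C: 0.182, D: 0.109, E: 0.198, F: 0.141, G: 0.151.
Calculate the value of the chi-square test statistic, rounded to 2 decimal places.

6.78

Expected counts E_i = n·p_i: 92×0.137 = 12.604, 92×0.082 = 7.544, 92×0.182 = 16.744, 92×0.109 = 10.028, 92×0.198 = 18.216, 92×0.141 = 12.972, 92×0.151 = 13.892.
cat         O        E   (O−E)²/E
A          13   12.604      0.012
B           1    7.544      5.677
C          17   16.744      0.004
D          13   10.028      0.881
E          19   18.216      0.034
F          14   12.972      0.081
G          15   13.892      0.088
Sum = 6.78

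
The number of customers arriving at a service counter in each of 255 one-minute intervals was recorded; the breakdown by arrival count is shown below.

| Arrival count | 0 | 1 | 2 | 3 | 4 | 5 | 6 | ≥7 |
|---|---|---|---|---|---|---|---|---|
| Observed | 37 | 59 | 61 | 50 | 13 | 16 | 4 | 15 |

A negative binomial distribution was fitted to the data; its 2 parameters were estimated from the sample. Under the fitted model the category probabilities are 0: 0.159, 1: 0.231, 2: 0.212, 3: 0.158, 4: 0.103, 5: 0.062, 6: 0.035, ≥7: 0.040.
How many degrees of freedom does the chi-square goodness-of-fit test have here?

5

There are k = 8 categories and 2 parameters estimated from the data, so df = 8 − 1 − 2 = 5.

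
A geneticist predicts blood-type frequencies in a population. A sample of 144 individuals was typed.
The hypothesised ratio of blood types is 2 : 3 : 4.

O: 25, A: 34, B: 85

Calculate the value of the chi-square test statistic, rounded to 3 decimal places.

Ratio total = 9. Expected counts: 144×2/9 = 32, 144×3/9 = 48, 144×4/9 = 64.
χ² = (25−32)²/32 + (34−48)²/48 + (85−64)²/64
   = 1.5313 + 4.0833 + 6.8906
Sum = 12.505

12.505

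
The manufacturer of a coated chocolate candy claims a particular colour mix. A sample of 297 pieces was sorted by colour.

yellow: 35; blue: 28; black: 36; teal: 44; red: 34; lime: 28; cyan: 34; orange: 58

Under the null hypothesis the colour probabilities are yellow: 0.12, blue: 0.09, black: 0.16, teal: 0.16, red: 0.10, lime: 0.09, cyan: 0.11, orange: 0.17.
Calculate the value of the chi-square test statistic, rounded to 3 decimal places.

4.979

Expected counts E_i = n·p_i: 297×0.12 = 35.64, 297×0.09 = 26.73, 297×0.16 = 47.52, 297×0.16 = 47.52, 297×0.10 = 29.7, 297×0.09 = 26.73, 297×0.11 = 32.67, 297×0.17 = 50.49.
yellow: (35 − 35.64)²/35.64 = 0.4096/35.64 = 0.0115
blue: (28 − 26.73)²/26.73 = 1.6129/26.73 = 0.0603
black: (36 − 47.52)²/47.52 = 132.7104/47.52 = 2.7927
teal: (44 − 47.52)²/47.52 = 12.3904/47.52 = 0.2607
red: (34 − 29.7)²/29.7 = 18.49/29.7 = 0.6226
lime: (28 − 26.73)²/26.73 = 1.6129/26.73 = 0.0603
cyan: (34 − 32.67)²/32.67 = 1.7689/32.67 = 0.0541
orange: (58 − 50.49)²/50.49 = 56.4001/50.49 = 1.1171
Sum = 4.979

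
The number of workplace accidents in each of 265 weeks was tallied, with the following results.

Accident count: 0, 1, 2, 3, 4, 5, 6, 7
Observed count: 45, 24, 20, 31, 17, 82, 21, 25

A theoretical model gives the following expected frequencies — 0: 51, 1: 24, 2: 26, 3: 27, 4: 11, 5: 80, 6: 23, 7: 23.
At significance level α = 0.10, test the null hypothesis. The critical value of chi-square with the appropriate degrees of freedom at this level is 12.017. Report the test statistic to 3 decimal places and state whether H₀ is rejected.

6.354; do not reject

0: (45 − 51)²/51 = 36/51 = 0.7059
1: (24 − 24)²/24 = 0/24 = 0.0000
2: (20 − 26)²/26 = 36/26 = 1.3846
3: (31 − 27)²/27 = 16/27 = 0.5926
4: (17 − 11)²/11 = 36/11 = 3.2727
5: (82 − 80)²/80 = 4/80 = 0.0500
6: (21 − 23)²/23 = 4/23 = 0.1739
7: (25 − 23)²/23 = 4/23 = 0.1739
Sum = 6.354
df = 7. Since 6.354 < 12.017, we do not reject H₀.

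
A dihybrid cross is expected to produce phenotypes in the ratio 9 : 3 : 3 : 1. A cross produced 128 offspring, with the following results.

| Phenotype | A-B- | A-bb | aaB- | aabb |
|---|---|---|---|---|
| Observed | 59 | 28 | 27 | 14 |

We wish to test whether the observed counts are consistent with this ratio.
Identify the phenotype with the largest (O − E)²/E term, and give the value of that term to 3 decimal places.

Ratio total = 16. Expected counts: 128×9/16 = 72, 128×3/16 = 24, 128×3/16 = 24, 128×1/16 = 8.
cat         O        E   (O−E)²/E
A-B-       59       72     2.3472
A-bb       28       24     0.6667
aaB-       27       24     0.3750
aabb       14        8     4.5000
The largest term is for aabb: 4.500.

aabb, 4.500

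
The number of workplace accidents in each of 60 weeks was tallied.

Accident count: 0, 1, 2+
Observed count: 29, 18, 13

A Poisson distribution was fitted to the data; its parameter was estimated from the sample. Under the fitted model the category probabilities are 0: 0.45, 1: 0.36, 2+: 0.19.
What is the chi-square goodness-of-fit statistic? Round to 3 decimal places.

0.973

Expected counts E_i = n·p_i: 60×0.45 = 27, 60×0.36 = 21.6, 60×0.19 = 11.4.
χ² = (29−27)²/27 + (18−21.6)²/21.6 + (13−11.4)²/11.4
   = 0.1481 + 0.6000 + 0.2246
Sum = 0.973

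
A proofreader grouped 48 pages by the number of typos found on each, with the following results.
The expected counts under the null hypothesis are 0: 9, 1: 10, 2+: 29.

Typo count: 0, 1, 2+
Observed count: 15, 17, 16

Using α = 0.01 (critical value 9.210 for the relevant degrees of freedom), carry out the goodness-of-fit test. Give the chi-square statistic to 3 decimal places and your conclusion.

14.728; reject

χ² = (15−9)²/9 + (17−10)²/10 + (16−29)²/29
   = 4.0000 + 4.9000 + 5.8276
Sum = 14.728
df = 2. Since 14.728 > 9.210, we reject H₀.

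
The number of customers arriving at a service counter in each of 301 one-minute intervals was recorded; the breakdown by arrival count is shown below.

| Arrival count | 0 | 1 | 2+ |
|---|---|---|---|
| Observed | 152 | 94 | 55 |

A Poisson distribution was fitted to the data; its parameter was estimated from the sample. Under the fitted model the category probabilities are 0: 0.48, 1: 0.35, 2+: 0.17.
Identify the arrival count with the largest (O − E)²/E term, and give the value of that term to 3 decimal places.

Expected counts E_i = n·p_i: 301×0.48 = 144.48, 301×0.35 = 105.35, 301×0.17 = 51.17.
cat         O        E   (O−E)²/E
0         152   144.48     0.3914
1          94   105.35     1.2228
2+         55    51.17     0.2867
The largest term is for 1: 1.223.

1, 1.223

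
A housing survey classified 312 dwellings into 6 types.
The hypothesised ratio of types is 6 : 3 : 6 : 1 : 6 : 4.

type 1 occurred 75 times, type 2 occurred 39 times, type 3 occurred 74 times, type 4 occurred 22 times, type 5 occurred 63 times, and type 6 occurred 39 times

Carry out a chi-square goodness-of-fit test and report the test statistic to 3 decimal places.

11.576

Ratio total = 26. Expected counts: 312×6/26 = 72, 312×3/26 = 36, 312×6/26 = 72, 312×1/26 = 12, 312×6/26 = 72, 312×4/26 = 48.
χ² = (75−72)²/72 + (39−36)²/36 + (74−72)²/72 + (22−12)²/12 + (63−72)²/72 + (39−48)²/48
   = 0.1250 + 0.2500 + 0.0556 + 8.3333 + 1.1250 + 1.6875
Sum = 11.576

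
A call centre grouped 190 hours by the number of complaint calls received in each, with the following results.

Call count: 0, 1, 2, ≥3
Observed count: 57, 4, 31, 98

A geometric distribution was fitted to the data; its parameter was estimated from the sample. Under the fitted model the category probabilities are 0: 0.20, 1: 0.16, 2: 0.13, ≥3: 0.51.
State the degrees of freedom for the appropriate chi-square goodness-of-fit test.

2

There are k = 4 categories and 1 parameter estimated from the data, so df = 4 − 1 − 1 = 2.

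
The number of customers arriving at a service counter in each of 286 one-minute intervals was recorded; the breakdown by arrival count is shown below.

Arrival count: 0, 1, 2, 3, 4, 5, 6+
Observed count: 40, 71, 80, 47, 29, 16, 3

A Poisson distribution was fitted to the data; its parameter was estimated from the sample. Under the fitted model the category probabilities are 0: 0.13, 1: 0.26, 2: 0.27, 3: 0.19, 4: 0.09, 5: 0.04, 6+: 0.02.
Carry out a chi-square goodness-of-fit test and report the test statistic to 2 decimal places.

4.98

Expected counts E_i = n·p_i: 286×0.13 = 37.18, 286×0.26 = 74.36, 286×0.27 = 77.22, 286×0.19 = 54.34, 286×0.09 = 25.74, 286×0.04 = 11.44, 286×0.02 = 5.72.
cat         O        E   (O−E)²/E
0          40    37.18      0.214
1          71    74.36      0.152
2          80    77.22      0.100
3          47    54.34      0.991
4          29    25.74      0.413
5          16    11.44      1.818
6+          3     5.72      1.293
Sum = 4.98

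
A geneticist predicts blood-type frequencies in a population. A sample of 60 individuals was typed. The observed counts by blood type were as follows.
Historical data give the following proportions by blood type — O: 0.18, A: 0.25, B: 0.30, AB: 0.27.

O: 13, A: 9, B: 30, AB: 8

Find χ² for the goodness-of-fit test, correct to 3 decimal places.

Expected counts E_i = n·p_i: 60×0.18 = 10.8, 60×0.25 = 15, 60×0.30 = 18, 60×0.27 = 16.2.
O: (13 − 10.8)²/10.8 = 4.84/10.8 = 0.4481
A: (9 − 15)²/15 = 36/15 = 2.4000
B: (30 − 18)²/18 = 144/18 = 8.0000
AB: (8 − 16.2)²/16.2 = 67.24/16.2 = 4.1506
Sum = 14.999

14.999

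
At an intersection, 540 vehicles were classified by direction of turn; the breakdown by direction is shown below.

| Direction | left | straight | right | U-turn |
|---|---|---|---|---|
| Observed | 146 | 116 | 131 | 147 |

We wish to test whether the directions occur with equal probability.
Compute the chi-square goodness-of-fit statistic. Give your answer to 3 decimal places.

Expected count for each of the 4 categories: 540/4 = 135.
cat           O        E   (O−E)²/E
left        146      135     0.8963
straight    116      135     2.6741
right       131      135     0.1185
U-turn      147      135     1.0667
Sum = 4.756

4.756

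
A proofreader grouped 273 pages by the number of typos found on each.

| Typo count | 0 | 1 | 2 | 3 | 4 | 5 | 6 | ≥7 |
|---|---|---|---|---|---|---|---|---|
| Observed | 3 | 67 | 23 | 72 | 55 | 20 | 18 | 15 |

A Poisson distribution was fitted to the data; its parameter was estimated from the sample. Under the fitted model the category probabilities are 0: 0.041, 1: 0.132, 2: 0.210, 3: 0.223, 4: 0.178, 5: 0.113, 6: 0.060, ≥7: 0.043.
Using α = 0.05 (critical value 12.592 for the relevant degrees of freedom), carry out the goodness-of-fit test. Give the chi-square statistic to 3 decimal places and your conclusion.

60.918; reject

Expected counts E_i = n·p_i: 273×0.041 = 11.193, 273×0.132 = 36.036, 273×0.210 = 57.33, 273×0.223 = 60.879, 273×0.178 = 48.594, 273×0.113 = 30.849, 273×0.060 = 16.38, 273×0.043 = 11.739.
0: (3 − 11.193)²/11.193 = 67.125249/11.193 = 5.9971
1: (67 − 36.036)²/36.036 = 958.769296/36.036 = 26.6059
2: (23 − 57.33)²/57.33 = 1178.5489/57.33 = 20.5573
3: (72 − 60.879)²/60.879 = 123.676641/60.879 = 2.0315
4: (55 − 48.594)²/48.594 = 41.036836/48.594 = 0.8445
5: (20 − 30.849)²/30.849 = 117.700801/30.849 = 3.8154
6: (18 − 16.38)²/16.38 = 2.6244/16.38 = 0.1602
≥7: (15 − 11.739)²/11.739 = 10.634121/11.739 = 0.9059
Sum = 60.918
df = 6. Since 60.918 > 12.592, we reject H₀.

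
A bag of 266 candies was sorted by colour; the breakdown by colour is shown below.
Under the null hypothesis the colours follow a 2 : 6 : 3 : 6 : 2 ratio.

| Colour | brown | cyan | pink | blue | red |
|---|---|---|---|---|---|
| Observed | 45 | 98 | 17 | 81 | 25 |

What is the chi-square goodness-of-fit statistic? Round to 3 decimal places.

Ratio total = 19. Expected counts: 266×2/19 = 28, 266×6/19 = 84, 266×3/19 = 42, 266×6/19 = 84, 266×2/19 = 28.
cat         O        E   (O−E)²/E
brown      45       28    10.3214
cyan       98       84     2.3333
pink       17       42    14.8810
blue       81       84     0.1071
red        25       28     0.3214
Sum = 27.964

27.964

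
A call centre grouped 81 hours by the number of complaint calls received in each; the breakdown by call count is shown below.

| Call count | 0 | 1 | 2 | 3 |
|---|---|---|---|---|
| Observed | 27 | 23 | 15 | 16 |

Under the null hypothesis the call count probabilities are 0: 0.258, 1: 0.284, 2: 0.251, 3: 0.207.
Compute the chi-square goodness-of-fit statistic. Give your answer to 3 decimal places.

Expected counts E_i = n·p_i: 81×0.258 = 20.898, 81×0.284 = 23.004, 81×0.251 = 20.331, 81×0.207 = 16.767.
χ² = (27−20.898)²/20.898 + (23−23.004)²/23.004 + (15−20.331)²/20.331 + (16−16.767)²/16.767
   = 1.7817 + 0.0000 + 1.3978 + 0.0351
Sum = 3.215

3.215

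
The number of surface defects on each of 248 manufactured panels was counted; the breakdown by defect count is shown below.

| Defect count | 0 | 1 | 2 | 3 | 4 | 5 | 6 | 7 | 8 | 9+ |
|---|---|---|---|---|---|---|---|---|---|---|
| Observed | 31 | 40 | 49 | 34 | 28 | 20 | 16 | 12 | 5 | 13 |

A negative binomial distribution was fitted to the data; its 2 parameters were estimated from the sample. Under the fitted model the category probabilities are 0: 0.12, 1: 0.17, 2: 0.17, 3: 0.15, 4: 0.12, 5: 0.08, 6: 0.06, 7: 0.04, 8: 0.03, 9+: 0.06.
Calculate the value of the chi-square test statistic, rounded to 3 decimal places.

3.211

Expected counts E_i = n·p_i: 248×0.12 = 29.76, 248×0.17 = 42.16, 248×0.17 = 42.16, 248×0.15 = 37.2, 248×0.12 = 29.76, 248×0.08 = 19.84, 248×0.06 = 14.88, 248×0.04 = 9.92, 248×0.03 = 7.44, 248×0.06 = 14.88.
χ² = (31−29.76)²/29.76 + (40−42.16)²/42.16 + (49−42.16)²/42.16 + (34−37.2)²/37.2 + (28−29.76)²/29.76 + (20−19.84)²/19.84 + (16−14.88)²/14.88 + (12−9.92)²/9.92 + (5−7.44)²/7.44 + (13−14.88)²/14.88
   = 0.0517 + 0.1107 + 1.1097 + 0.2753 + 0.1041 + 0.0013 + 0.0843 + 0.4361 + 0.8002 + 0.2375
Sum = 3.211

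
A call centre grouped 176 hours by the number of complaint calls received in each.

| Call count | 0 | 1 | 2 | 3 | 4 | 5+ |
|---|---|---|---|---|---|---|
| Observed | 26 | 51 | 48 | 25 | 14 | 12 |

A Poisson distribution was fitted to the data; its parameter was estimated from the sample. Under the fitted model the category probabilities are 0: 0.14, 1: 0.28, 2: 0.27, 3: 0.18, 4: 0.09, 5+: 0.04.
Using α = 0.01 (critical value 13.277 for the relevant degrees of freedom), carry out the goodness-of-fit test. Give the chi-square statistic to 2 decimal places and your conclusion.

Expected counts E_i = n·p_i: 176×0.14 = 24.64, 176×0.28 = 49.28, 176×0.27 = 47.52, 176×0.18 = 31.68, 176×0.09 = 15.84, 176×0.04 = 7.04.
χ² = (26−24.64)²/24.64 + (51−49.28)²/49.28 + (48−47.52)²/47.52 + (25−31.68)²/31.68 + (14−15.84)²/15.84 + (12−7.04)²/7.04
   = 0.075 + 0.060 + 0.005 + 1.409 + 0.214 + 3.495
Sum = 5.26
df = 4. Since 5.26 < 13.277, we do not reject H₀.

5.26; do not reject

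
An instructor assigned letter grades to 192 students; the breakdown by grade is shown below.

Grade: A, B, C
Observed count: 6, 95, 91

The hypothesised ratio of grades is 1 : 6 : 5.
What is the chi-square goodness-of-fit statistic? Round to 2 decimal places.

7.77

Ratio total = 12. Expected counts: 192×1/12 = 16, 192×6/12 = 96, 192×5/12 = 80.
χ² = (6−16)²/16 + (95−96)²/96 + (91−80)²/80
   = 6.250 + 0.010 + 1.513
Sum = 7.77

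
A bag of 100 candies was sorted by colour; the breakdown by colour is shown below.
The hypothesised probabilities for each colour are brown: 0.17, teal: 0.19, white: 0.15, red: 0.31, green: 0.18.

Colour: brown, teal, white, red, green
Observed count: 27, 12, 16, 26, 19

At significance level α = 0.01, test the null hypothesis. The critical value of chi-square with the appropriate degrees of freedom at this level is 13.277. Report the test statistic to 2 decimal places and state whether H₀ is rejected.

9.39; do not reject

Expected counts E_i = n·p_i: 100×0.17 = 17, 100×0.19 = 19, 100×0.15 = 15, 100×0.31 = 31, 100×0.18 = 18.
brown: (27 − 17)²/17 = 100/17 = 5.882
teal: (12 − 19)²/19 = 49/19 = 2.579
white: (16 − 15)²/15 = 1/15 = 0.067
red: (26 − 31)²/31 = 25/31 = 0.806
green: (19 − 18)²/18 = 1/18 = 0.056
Sum = 9.39
df = 4. Since 9.39 < 13.277, we do not reject H₀.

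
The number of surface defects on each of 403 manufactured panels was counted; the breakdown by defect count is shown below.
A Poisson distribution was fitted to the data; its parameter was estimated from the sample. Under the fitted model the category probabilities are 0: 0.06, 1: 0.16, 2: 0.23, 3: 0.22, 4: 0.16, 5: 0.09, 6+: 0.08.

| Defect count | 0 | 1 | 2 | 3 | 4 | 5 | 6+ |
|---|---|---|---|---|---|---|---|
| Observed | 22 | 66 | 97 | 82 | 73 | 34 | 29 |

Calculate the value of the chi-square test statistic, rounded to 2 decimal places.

2.53

Expected counts E_i = n·p_i: 403×0.06 = 24.18, 403×0.16 = 64.48, 403×0.23 = 92.69, 403×0.22 = 88.66, 403×0.16 = 64.48, 403×0.09 = 36.27, 403×0.08 = 32.24.
χ² = (22−24.18)²/24.18 + (66−64.48)²/64.48 + (97−92.69)²/92.69 + (82−88.66)²/88.66 + (73−64.48)²/64.48 + (34−36.27)²/36.27 + (29−32.24)²/32.24
   = 0.197 + 0.036 + 0.200 + 0.500 + 1.126 + 0.142 + 0.326
Sum = 2.53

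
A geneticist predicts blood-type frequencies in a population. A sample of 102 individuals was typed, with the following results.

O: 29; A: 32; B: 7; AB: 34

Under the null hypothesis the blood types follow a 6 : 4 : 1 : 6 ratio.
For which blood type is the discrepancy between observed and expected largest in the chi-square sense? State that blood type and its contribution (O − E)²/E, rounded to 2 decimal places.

Ratio total = 17. Expected counts: 102×6/17 = 36, 102×4/17 = 24, 102×1/17 = 6, 102×6/17 = 36.
O: (29 − 36)²/36 = 49/36 = 1.361
A: (32 − 24)²/24 = 64/24 = 2.667
B: (7 − 6)²/6 = 1/6 = 0.167
AB: (34 − 36)²/36 = 4/36 = 0.111
The largest term is for A: 2.67.

A, 2.67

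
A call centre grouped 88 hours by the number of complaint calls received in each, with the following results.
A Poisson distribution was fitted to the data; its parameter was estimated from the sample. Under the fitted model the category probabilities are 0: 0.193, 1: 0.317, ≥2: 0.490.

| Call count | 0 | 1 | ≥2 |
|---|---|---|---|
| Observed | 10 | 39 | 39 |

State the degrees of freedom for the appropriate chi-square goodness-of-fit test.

1

There are k = 3 categories and 1 parameter estimated from the data, so df = 3 − 1 − 1 = 1.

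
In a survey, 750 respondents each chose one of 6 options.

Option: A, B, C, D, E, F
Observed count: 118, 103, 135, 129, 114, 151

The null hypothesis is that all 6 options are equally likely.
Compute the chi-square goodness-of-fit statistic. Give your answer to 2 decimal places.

Under H₀ each category has probability 1/6, so each expected count is 750/6 = 125.
cat         O        E   (O−E)²/E
A         118      125      0.392
B         103      125      3.872
C         135      125      0.800
D         129      125      0.128
E         114      125      0.968
F         151      125      5.408
Sum = 11.57

11.57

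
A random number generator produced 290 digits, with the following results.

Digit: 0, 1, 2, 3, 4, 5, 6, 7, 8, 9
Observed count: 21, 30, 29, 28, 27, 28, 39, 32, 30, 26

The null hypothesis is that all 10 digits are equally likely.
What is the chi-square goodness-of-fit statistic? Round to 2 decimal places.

Expected count for each of the 10 categories: 290/10 = 29.
0: (21 − 29)²/29 = 64/29 = 2.207
1: (30 − 29)²/29 = 1/29 = 0.034
2: (29 − 29)²/29 = 0/29 = 0.000
3: (28 − 29)²/29 = 1/29 = 0.034
4: (27 − 29)²/29 = 4/29 = 0.138
5: (28 − 29)²/29 = 1/29 = 0.034
6: (39 − 29)²/29 = 100/29 = 3.448
7: (32 − 29)²/29 = 9/29 = 0.310
8: (30 − 29)²/29 = 1/29 = 0.034
9: (26 − 29)²/29 = 9/29 = 0.310
Sum = 6.55

6.55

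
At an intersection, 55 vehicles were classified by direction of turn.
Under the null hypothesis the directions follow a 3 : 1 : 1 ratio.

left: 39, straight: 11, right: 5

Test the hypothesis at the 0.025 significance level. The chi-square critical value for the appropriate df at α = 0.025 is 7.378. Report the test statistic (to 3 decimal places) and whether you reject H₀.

Ratio total = 5. Expected counts: 55×3/5 = 33, 55×1/5 = 11, 55×1/5 = 11.
χ² = (39−33)²/33 + (11−11)²/11 + (5−11)²/11
   = 1.0909 + 0.0000 + 3.2727
Sum = 4.364
df = 2. Since 4.364 < 7.378, we do not reject H₀.

4.364; do not reject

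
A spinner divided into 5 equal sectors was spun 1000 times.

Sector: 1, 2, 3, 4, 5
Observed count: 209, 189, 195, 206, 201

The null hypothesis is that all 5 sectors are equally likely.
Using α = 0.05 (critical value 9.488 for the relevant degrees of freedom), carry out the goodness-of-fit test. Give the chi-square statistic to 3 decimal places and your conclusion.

Expected count for each of the 5 categories: 1000/5 = 200.
cat         O        E   (O−E)²/E
1         209      200     0.4050
2         189      200     0.6050
3         195      200     0.1250
4         206      200     0.1800
5         201      200     0.0050
Sum = 1.320
df = 4. Since 1.320 < 9.488, we do not reject H₀.

1.320; do not reject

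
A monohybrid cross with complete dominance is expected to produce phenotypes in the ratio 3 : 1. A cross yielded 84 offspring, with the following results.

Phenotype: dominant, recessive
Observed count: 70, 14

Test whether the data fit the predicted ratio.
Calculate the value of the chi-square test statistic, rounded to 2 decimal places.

3.11

Ratio total = 4. Expected counts: 84×3/4 = 63, 84×1/4 = 21.
cat            O        E   (O−E)²/E
dominant      70       63      0.778
recessive     14       21      2.333
Sum = 3.11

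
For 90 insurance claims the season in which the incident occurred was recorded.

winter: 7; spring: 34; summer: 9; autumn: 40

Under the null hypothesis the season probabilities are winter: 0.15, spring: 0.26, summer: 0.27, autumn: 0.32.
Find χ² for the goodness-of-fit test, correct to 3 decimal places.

Expected counts E_i = n·p_i: 90×0.15 = 13.5, 90×0.26 = 23.4, 90×0.27 = 24.3, 90×0.32 = 28.8.
winter: (7 − 13.5)²/13.5 = 42.25/13.5 = 3.1296
spring: (34 − 23.4)²/23.4 = 112.36/23.4 = 4.8017
summer: (9 − 24.3)²/24.3 = 234.09/24.3 = 9.6333
autumn: (40 − 28.8)²/28.8 = 125.44/28.8 = 4.3556
Sum = 21.920

21.920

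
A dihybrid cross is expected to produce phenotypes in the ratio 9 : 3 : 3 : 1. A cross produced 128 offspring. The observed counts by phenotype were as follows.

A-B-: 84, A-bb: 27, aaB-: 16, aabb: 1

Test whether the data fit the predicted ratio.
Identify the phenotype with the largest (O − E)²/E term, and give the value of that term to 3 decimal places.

Ratio total = 16. Expected counts: 128×9/16 = 72, 128×3/16 = 24, 128×3/16 = 24, 128×1/16 = 8.
cat         O        E   (O−E)²/E
A-B-       84       72     2.0000
A-bb       27       24     0.3750
aaB-       16       24     2.6667
aabb        1        8     6.1250
The largest term is for aabb: 6.125.

aabb, 6.125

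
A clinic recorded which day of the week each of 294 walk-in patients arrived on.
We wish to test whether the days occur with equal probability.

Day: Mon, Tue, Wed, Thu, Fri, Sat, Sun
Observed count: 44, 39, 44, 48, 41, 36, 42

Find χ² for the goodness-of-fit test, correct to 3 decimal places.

2.143

Under H₀ each category has probability 1/7, so each expected count is 294/7 = 42.
χ² = (44−42)²/42 + (39−42)²/42 + (44−42)²/42 + (48−42)²/42 + (41−42)²/42 + (36−42)²/42 + (42−42)²/42
   = 0.0952 + 0.2143 + 0.0952 + 0.8571 + 0.0238 + 0.8571 + 0.0000
Sum = 2.143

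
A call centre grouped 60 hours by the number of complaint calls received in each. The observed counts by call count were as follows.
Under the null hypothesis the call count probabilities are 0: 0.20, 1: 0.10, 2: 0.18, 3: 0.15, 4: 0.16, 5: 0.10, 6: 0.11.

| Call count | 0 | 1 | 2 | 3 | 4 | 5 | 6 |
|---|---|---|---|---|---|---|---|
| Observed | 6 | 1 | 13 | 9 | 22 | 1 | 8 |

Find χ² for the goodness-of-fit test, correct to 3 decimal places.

28.095

Expected counts E_i = n·p_i: 60×0.20 = 12, 60×0.10 = 6, 60×0.18 = 10.8, 60×0.15 = 9, 60×0.16 = 9.6, 60×0.10 = 6, 60×0.11 = 6.6.
χ² = (6−12)²/12 + (1−6)²/6 + (13−10.8)²/10.8 + (9−9)²/9 + (22−9.6)²/9.6 + (1−6)²/6 + (8−6.6)²/6.6
   = 3.0000 + 4.1667 + 0.4481 + 0.0000 + 16.0167 + 4.1667 + 0.2970
Sum = 28.095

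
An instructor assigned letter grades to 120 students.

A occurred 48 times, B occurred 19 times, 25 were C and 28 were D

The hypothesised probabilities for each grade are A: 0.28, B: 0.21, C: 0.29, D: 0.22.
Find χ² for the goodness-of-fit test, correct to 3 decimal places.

10.554

Expected counts E_i = n·p_i: 120×0.28 = 33.6, 120×0.21 = 25.2, 120×0.29 = 34.8, 120×0.22 = 26.4.
χ² = (48−33.6)²/33.6 + (19−25.2)²/25.2 + (25−34.8)²/34.8 + (28−26.4)²/26.4
   = 6.1714 + 1.5254 + 2.7598 + 0.0970
Sum = 10.554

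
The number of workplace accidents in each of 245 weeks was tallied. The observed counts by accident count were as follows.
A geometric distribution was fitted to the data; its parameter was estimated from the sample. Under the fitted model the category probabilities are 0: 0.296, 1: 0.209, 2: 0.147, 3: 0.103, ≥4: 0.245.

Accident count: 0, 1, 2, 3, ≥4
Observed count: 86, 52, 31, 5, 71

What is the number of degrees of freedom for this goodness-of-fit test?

3

There are k = 5 categories and 1 parameter estimated from the data, so df = 5 − 1 − 1 = 3.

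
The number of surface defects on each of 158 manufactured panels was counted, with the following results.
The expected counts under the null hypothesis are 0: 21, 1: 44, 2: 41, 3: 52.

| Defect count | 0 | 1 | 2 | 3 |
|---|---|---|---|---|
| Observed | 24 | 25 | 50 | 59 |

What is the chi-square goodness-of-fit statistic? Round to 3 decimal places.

χ² = (24−21)²/21 + (25−44)²/44 + (50−41)²/41 + (59−52)²/52
   = 0.4286 + 8.2045 + 1.9756 + 0.9423
Sum = 11.551

11.551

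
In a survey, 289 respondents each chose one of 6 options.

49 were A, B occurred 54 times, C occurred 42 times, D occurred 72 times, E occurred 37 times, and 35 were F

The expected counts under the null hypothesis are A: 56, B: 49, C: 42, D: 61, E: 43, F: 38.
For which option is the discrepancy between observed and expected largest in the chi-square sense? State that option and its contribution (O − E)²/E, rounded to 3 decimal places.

D, 1.984

cat         O        E   (O−E)²/E
A          49       56     0.8750
B          54       49     0.5102
C          42       42     0.0000
D          72       61     1.9836
E          37       43     0.8372
F          35       38     0.2368
The largest term is for D: 1.984.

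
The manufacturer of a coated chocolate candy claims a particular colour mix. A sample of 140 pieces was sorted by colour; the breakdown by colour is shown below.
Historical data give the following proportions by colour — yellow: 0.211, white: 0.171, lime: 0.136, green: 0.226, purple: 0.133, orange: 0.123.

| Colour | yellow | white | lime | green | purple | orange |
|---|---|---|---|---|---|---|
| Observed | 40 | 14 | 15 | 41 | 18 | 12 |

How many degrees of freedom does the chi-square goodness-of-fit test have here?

5

There are k = 6 categories and no parameters were estimated from the data, so df = 6 − 1 = 5.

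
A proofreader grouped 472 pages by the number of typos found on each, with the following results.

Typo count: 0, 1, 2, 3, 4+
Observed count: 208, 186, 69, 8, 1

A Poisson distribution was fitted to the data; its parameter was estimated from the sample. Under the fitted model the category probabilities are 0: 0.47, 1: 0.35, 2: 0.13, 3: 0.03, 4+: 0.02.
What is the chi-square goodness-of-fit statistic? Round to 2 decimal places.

Expected counts E_i = n·p_i: 472×0.47 = 221.84, 472×0.35 = 165.2, 472×0.13 = 61.36, 472×0.03 = 14.16, 472×0.02 = 9.44.
0: (208 − 221.84)²/221.84 = 191.5456/221.84 = 0.863
1: (186 − 165.2)²/165.2 = 432.64/165.2 = 2.619
2: (69 − 61.36)²/61.36 = 58.3696/61.36 = 0.951
3: (8 − 14.16)²/14.16 = 37.9456/14.16 = 2.680
4+: (1 − 9.44)²/9.44 = 71.2336/9.44 = 7.546
Sum = 14.66

14.66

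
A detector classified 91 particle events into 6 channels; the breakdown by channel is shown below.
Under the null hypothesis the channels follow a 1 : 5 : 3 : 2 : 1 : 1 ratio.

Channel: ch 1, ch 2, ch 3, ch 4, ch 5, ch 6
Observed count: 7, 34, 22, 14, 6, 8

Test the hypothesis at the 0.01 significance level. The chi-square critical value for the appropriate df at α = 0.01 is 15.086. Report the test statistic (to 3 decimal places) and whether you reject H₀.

Ratio total = 13. Expected counts: 91×1/13 = 7, 91×5/13 = 35, 91×3/13 = 21, 91×2/13 = 14, 91×1/13 = 7, 91×1/13 = 7.
cat         O        E   (O−E)²/E
ch 1        7        7     0.0000
ch 2       34       35     0.0286
ch 3       22       21     0.0476
ch 4       14       14     0.0000
ch 5        6        7     0.1429
ch 6        8        7     0.1429
Sum = 0.362
df = 5. Since 0.362 < 15.086, we do not reject H₀.

0.362; do not reject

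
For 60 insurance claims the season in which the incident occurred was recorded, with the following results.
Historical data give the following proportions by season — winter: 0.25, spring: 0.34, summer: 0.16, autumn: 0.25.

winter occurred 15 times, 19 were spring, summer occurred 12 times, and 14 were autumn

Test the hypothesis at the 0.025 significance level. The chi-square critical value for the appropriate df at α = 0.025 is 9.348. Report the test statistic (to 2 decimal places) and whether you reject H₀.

Expected counts E_i = n·p_i: 60×0.25 = 15, 60×0.34 = 20.4, 60×0.16 = 9.6, 60×0.25 = 15.
χ² = (15−15)²/15 + (19−20.4)²/20.4 + (12−9.6)²/9.6 + (14−15)²/15
   = 0.000 + 0.096 + 0.600 + 0.067
Sum = 0.76
df = 3. Since 0.76 < 9.348, we do not reject H₀.

0.76; do not reject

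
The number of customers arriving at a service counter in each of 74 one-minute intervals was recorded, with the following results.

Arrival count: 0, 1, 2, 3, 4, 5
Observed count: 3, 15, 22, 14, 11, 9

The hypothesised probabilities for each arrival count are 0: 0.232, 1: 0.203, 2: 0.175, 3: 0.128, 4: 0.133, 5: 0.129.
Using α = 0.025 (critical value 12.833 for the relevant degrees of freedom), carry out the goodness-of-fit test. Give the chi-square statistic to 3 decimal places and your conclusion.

Expected counts E_i = n·p_i: 74×0.232 = 17.168, 74×0.203 = 15.022, 74×0.175 = 12.95, 74×0.128 = 9.472, 74×0.133 = 9.842, 74×0.129 = 9.546.
χ² = (3−17.168)²/17.168 + (15−15.022)²/15.022 + (22−12.95)²/12.95 + (14−9.472)²/9.472 + (11−9.842)²/9.842 + (9−9.546)²/9.546
   = 11.6922 + 0.0000 + 6.3245 + 2.1646 + 0.1362 + 0.0312
Sum = 20.349
df = 5. Since 20.349 > 12.833, we reject H₀.

20.349; reject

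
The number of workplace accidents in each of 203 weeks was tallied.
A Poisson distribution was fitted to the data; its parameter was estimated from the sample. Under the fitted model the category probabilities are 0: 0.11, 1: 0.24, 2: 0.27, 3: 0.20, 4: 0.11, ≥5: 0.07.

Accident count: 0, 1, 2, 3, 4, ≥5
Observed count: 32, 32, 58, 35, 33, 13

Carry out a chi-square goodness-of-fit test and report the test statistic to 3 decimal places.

16.085

Expected counts E_i = n·p_i: 203×0.11 = 22.33, 203×0.24 = 48.72, 203×0.27 = 54.81, 203×0.20 = 40.6, 203×0.11 = 22.33, 203×0.07 = 14.21.
χ² = (32−22.33)²/22.33 + (32−48.72)²/48.72 + (58−54.81)²/54.81 + (35−40.6)²/40.6 + (33−22.33)²/22.33 + (13−14.21)²/14.21
   = 4.1876 + 5.7381 + 0.1857 + 0.7724 + 5.0985 + 0.1030
Sum = 16.085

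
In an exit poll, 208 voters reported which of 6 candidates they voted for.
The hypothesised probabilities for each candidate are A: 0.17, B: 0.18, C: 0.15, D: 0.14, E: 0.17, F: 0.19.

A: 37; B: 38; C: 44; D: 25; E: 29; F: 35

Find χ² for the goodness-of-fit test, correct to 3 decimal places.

Expected counts E_i = n·p_i: 208×0.17 = 35.36, 208×0.18 = 37.44, 208×0.15 = 31.2, 208×0.14 = 29.12, 208×0.17 = 35.36, 208×0.19 = 39.52.
cat         O        E   (O−E)²/E
A          37    35.36     0.0761
B          38    37.44     0.0084
C          44     31.2     5.2513
D          25    29.12     0.5829
E          29    35.36     1.1439
F          35    39.52     0.5170
Sum = 7.580

7.580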